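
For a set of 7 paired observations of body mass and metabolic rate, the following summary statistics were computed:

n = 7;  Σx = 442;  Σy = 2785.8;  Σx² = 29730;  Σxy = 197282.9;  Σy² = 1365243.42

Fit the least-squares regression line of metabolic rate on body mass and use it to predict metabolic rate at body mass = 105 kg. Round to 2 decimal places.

Sxx = Σx² − (Σx)²/n = 29730 − 27909.142857 = 1820.857143
Sxy = Σxy − (Σx)(Σy)/n = 197282.9 − 175903.371429 = 21379.528571
b = Sxy/Sxx = 21379.528571/1820.857143 = 11.741464
a = ȳ − b·x̄ = 397.971429 − 11.741464·63.142857 = -343.418155
ŷ(105) = a + b·105 = -343.418155 + 11.741464·105 = 889.435564

889.44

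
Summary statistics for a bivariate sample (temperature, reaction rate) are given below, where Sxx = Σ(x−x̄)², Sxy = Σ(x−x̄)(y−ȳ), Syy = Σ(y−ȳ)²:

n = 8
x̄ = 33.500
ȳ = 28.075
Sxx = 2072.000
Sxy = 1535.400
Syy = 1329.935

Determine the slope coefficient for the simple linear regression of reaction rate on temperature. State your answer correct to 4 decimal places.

0.7410

b = Sxy/Sxx = 1535.4/2072 = 0.741023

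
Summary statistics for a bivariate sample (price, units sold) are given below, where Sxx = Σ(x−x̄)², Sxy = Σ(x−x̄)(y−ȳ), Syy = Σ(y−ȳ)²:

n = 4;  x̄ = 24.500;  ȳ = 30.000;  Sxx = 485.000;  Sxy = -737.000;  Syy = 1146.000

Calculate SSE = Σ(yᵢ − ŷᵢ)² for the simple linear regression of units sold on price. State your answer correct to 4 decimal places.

b = Sxy/Sxx = -737/485 = -1.519588
SSE = Syy − b·Sxy = 1146 − (-1.519588)·(-737) = 26.063918

26.0639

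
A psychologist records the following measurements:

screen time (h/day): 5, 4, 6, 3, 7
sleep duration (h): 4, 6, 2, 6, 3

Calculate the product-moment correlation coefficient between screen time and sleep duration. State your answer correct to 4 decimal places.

-0.8839

n = 5, Σx = 25, Σy = 21, Σxy = 95, Σx² = 135, Σy² = 101
Sxx = Σx² − (Σx)²/n = 135 − 125 = 10
Sxy = Σxy − (Σx)(Σy)/n = 95 − 105 = -10
Syy = Σy² − (Σy)²/n = 101 − 88.2 = 12.8
r = Sxy/√(Sxx·Syy) = -10/√(128) = -10/11.313708 = -0.883883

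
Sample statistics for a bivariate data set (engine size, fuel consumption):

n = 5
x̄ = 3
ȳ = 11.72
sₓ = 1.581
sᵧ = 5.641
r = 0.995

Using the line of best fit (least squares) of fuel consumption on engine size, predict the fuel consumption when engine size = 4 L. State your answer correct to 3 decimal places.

15.270

b = r · sᵧ/sₓ = 0.995 · 5.641/1.581 = 3.550155
a = ȳ − b·x̄ = 11.72 − 3.550155·3 = 1.069535
ŷ(4) = a + b·4 = 1.069535 + 3.550155·4 = 15.270155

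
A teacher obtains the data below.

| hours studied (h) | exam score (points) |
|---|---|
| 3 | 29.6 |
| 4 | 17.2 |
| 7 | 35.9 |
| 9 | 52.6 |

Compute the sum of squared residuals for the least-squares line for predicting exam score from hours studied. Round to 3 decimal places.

n = 4, Σx = 23, Σy = 135.3, Σxy = 882.3, Σx² = 155, Σy² = 5227.57
Sxx = Σx² − (Σx)²/n = 155 − 132.25 = 22.75
Sxy = Σxy − (Σx)(Σy)/n = 882.3 − 777.975 = 104.325
Syy = Σy² − (Σy)²/n = 5227.57 − 4576.5225 = 651.0475
b = Sxy/Sxx = 104.325/22.75 = 4.585714
SSE = Syy − b·Sxy = 651.0475 − 4.585714·104.325 = 172.642857

172.643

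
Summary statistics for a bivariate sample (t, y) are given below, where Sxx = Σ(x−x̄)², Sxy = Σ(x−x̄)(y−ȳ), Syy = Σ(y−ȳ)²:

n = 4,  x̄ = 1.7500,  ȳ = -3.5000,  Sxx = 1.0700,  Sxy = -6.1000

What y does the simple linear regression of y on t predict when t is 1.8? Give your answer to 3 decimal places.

-3.785

b = Sxy/Sxx = -6.1/1.07 = -5.700935
a = ȳ − b·x̄ = -3.5 − (-5.700935)·1.75 = 6.476636
ŷ(1.8) = a + b·1.8 = 6.476636 + (-5.700935)·1.8 = -3.785047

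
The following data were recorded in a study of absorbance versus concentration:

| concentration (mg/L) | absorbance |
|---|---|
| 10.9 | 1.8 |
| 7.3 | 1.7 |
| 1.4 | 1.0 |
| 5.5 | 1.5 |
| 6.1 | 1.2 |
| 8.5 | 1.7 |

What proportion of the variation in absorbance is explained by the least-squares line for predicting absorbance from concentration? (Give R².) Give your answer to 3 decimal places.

0.801

n = 6, Σx = 39.7, Σy = 8.9, Σxy = 63.45, Σx² = 313.77, Σy² = 13.71
Sxx = Σx² − (Σx)²/n = 313.77 − 262.681667 = 51.088333
Sxy = Σxy − (Σx)(Σy)/n = 63.45 − 58.888333 = 4.561667
Syy = Σy² − (Σy)²/n = 13.71 − 13.201667 = 0.508333
R² = Sxy²/(Sxx·Syy) = (4.561667)²/(51.088333·0.508333) = 0.801266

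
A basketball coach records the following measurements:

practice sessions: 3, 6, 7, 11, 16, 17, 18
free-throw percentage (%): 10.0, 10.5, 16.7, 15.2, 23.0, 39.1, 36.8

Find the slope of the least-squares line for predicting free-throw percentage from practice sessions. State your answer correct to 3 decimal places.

n = 7, Σx = 78, Σy = 151.3, Σxy = 2072.2, Σx² = 1084
Sxx = Σx² − (Σx)²/n = 1084 − 869.142857 = 214.857143
Sxy = Σxy − (Σx)(Σy)/n = 2072.2 − 1685.914286 = 386.285714
b = Sxy/Sxx = 386.285714/214.857143 = 1.797872

1.798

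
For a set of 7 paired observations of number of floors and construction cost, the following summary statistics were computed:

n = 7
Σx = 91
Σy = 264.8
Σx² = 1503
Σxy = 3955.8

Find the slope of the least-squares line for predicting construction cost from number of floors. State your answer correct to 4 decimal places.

1.6044

Sxx = Σx² − (Σx)²/n = 1503 − 1183 = 320
Sxy = Σxy − (Σx)(Σy)/n = 3955.8 − 3442.4 = 513.4
b = Sxy/Sxx = 513.4/320 = 1.604375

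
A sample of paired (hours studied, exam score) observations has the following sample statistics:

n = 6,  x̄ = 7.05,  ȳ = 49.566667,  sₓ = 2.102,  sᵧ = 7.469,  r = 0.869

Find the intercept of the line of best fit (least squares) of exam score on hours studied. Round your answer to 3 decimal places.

b = r · sᵧ/sₓ = 0.869 · 7.469/2.102 = 3.087803
a = ȳ − b·x̄ = 49.566667 − 3.087803·7.05 = 27.797659

27.798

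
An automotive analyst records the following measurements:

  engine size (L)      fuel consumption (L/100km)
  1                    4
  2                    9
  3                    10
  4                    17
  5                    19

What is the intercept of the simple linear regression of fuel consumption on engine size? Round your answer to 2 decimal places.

0.40

n = 5, Σx = 15, Σy = 59, Σxy = 215, Σx² = 55
Sxx = Σx² − (Σx)²/n = 55 − 45 = 10
Sxy = Σxy − (Σx)(Σy)/n = 215 − 177 = 38
b = Sxy/Sxx = 38/10 = 3.8
a = ȳ − b·x̄ = 11.8 − 3.8·3 = 0.4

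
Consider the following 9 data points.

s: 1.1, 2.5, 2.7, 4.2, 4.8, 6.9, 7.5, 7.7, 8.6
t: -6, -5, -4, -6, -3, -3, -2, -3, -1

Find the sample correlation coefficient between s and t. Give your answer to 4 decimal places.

0.8557

n = 9, Σx = 46, Σy = -33, Σxy = -136.9, Σx² = 292.54, Σy² = 145
Sxx = Σx² − (Σx)²/n = 292.54 − 235.111111 = 57.428889
Sxy = Σxy − (Σx)(Σy)/n = -136.9 − (-168.666667) = 31.766667
Syy = Σy² − (Σy)²/n = 145 − 121 = 24
r = Sxy/√(Sxx·Syy) = 31.766667/√(1378.293333) = 31.766667/37.125373 = 0.855659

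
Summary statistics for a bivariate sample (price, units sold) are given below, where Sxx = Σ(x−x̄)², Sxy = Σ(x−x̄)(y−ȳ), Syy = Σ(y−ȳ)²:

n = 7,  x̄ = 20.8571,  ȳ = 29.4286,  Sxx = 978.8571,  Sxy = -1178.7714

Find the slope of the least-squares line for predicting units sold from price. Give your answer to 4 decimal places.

b = Sxy/Sxx = -1178.7714/978.8571 = -1.204232

-1.2042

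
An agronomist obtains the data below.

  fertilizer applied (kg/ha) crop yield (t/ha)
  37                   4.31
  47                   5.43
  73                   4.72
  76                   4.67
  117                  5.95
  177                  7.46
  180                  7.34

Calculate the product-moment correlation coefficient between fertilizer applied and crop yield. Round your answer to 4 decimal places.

0.9380

n = 7, Σx = 707, Σy = 39.88, Σxy = 4451.93, Σx² = 92101, Σy² = 237.078
Sxx = Σx² − (Σx)²/n = 92101 − 71407 = 20694
Sxy = Σxy − (Σx)(Σy)/n = 4451.93 − 4027.88 = 424.05
Syy = Σy² − (Σy)²/n = 237.078 − 227.202057 = 9.875943
r = Sxy/√(Sxx·Syy) = 424.05/√(204372.761486) = 424.05/452.076057 = 0.938006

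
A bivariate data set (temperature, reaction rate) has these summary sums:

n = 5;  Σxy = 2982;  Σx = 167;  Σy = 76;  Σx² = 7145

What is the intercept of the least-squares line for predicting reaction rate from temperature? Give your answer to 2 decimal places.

5.75

Sxx = Σx² − (Σx)²/n = 7145 − 5577.8 = 1567.2
Sxy = Σxy − (Σx)(Σy)/n = 2982 − 2538.4 = 443.6
b = Sxy/Sxx = 443.6/1567.2 = 0.283053
a = ȳ − b·x̄ = 15.2 − 0.283053·33.4 = 5.746044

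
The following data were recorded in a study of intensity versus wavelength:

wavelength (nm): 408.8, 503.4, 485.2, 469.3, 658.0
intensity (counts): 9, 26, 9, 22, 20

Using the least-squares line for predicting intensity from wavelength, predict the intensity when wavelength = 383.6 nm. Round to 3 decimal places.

n = 5, Σx = 2524.7, Σy = 86, Σxy = 44619, Σx² = 1309154.53
Sxx = Σx² − (Σx)²/n = 1309154.53 − 1274822.018 = 34332.512
Sxy = Σxy − (Σx)(Σy)/n = 44619 − 43424.84 = 1194.16
b = Sxy/Sxx = 1194.16/34332.512 = 0.034782
a = ȳ − b·x̄ = 17.2 − 0.034782·504.94 = -0.362920
ŷ(383.6) = a + b·383.6 = -0.362920 + 0.034782·383.6 = 12.979529

12.980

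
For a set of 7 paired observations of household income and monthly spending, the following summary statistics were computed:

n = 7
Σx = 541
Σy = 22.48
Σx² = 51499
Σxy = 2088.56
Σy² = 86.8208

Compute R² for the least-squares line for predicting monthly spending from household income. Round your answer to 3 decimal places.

Sxx = Σx² − (Σx)²/n = 51499 − 41811.571429 = 9687.428571
Sxy = Σxy − (Σx)(Σy)/n = 2088.56 − 1737.382857 = 351.177143
Syy = Σy² − (Σy)²/n = 86.8208 − 72.192914 = 14.627886
R² = Sxy²/(Sxx·Syy) = (351.177143)²/(9687.428571·14.627886) = 0.870287

0.870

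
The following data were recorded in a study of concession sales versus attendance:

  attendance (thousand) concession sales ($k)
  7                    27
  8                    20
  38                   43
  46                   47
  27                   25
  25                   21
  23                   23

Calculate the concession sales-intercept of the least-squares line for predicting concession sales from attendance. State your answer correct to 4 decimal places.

14.2131

n = 7, Σx = 174, Σy = 206, Σxy = 5874, Σx² = 5556
Sxx = Σx² − (Σx)²/n = 5556 − 4325.142857 = 1230.857143
Sxy = Σxy − (Σx)(Σy)/n = 5874 − 5120.571429 = 753.428571
b = Sxy/Sxx = 753.428571/1230.857143 = 0.612117
a = ȳ − b·x̄ = 29.428571 − 0.612117·24.857143 = 14.213092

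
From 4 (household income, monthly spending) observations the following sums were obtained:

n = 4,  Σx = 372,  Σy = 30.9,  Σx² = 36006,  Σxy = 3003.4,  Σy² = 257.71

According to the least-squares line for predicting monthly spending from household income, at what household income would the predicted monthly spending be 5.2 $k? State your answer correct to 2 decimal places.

65.55

Sxx = Σx² − (Σx)²/n = 36006 − 34596 = 1410
Sxy = Σxy − (Σx)(Σy)/n = 3003.4 − 2873.7 = 129.7
b = Sxy/Sxx = 129.7/1410 = 0.091986
a = ȳ − b·x̄ = 7.725 − 0.091986·93 = -0.829681
Set a + b·x = 5.2: x = (5.2 − (-0.829681)) / 0.091986 = 65.550116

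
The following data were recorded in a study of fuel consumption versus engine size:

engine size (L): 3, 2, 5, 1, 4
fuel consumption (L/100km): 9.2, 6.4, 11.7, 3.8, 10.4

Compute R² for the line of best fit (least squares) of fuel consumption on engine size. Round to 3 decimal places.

n = 5, Σx = 15, Σy = 41.5, Σxy = 144.3, Σx² = 55, Σy² = 385.09
Sxx = Σx² − (Σx)²/n = 55 − 45 = 10
Sxy = Σxy − (Σx)(Σy)/n = 144.3 − 124.5 = 19.8
Syy = Σy² − (Σy)²/n = 385.09 − 344.45 = 40.64
R² = Sxy²/(Sxx·Syy) = (19.8)²/(10·40.64) = 0.964665

0.965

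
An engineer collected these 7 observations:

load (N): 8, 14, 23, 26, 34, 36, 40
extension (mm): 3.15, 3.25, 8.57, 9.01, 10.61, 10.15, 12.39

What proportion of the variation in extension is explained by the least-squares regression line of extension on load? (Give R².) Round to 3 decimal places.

0.932

n = 7, Σx = 181, Σy = 57.13, Σxy = 1723.81, Σx² = 5517, Σy² = 544.2167
Sxx = Σx² − (Σx)²/n = 5517 − 4680.142857 = 836.857143
Sxy = Σxy − (Σx)(Σy)/n = 1723.81 − 1477.218571 = 246.591429
Syy = Σy² − (Σy)²/n = 544.2167 − 466.262414 = 77.954286
R² = Sxy²/(Sxx·Syy) = (246.591429)²/(836.857143·77.954286) = 0.932105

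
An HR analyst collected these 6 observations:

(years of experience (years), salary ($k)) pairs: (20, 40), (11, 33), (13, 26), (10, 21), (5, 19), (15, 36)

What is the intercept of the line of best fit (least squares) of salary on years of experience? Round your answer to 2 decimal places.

10.99

n = 6, Σx = 74, Σy = 175, Σxy = 2346, Σx² = 1040
Sxx = Σx² − (Σx)²/n = 1040 − 912.666667 = 127.333333
Sxy = Σxy − (Σx)(Σy)/n = 2346 − 2158.333333 = 187.666667
b = Sxy/Sxx = 187.666667/127.333333 = 1.473822
a = ȳ − b·x̄ = 29.166667 − 1.473822·12.333333 = 10.989529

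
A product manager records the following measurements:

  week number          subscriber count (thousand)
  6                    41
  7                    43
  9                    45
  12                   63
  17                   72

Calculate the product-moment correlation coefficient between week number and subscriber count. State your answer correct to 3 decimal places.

0.972

n = 5, Σx = 51, Σy = 264, Σxy = 2932, Σx² = 599, Σy² = 14708
Sxx = Σx² − (Σx)²/n = 599 − 520.2 = 78.8
Sxy = Σxy − (Σx)(Σy)/n = 2932 − 2692.8 = 239.2
Syy = Σy² − (Σy)²/n = 14708 − 13939.2 = 768.8
r = Sxy/√(Sxx·Syy) = 239.2/√(60581.44) = 239.2/246.132972 = 0.971832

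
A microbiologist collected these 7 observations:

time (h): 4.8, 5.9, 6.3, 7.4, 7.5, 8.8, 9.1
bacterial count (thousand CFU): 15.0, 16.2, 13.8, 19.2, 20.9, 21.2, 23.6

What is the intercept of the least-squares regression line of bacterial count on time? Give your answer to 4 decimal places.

3.5895

n = 7, Σx = 49.8, Σy = 129.9, Σxy = 954.67, Σx² = 368.8
Sxx = Σx² − (Σx)²/n = 368.8 − 354.291429 = 14.508571
Sxy = Σxy − (Σx)(Σy)/n = 954.67 − 924.145714 = 30.524286
b = Sxy/Sxx = 30.524286/14.508571 = 2.103879
a = ȳ − b·x̄ = 18.557143 − 2.103879·7.114286 = 3.589543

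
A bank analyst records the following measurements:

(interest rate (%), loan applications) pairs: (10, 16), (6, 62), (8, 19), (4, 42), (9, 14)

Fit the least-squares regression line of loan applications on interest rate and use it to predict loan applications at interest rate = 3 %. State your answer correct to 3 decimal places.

59.845

n = 5, Σx = 37, Σy = 153, Σxy = 978, Σx² = 297
Sxx = Σx² − (Σx)²/n = 297 − 273.8 = 23.2
Sxy = Σxy − (Σx)(Σy)/n = 978 − 1132.2 = -154.2
b = Sxy/Sxx = -154.2/23.2 = -6.646552
a = ȳ − b·x̄ = 30.6 − (-6.646552)·7.4 = 79.784483
ŷ(3) = a + b·3 = 79.784483 + (-6.646552)·3 = 59.844828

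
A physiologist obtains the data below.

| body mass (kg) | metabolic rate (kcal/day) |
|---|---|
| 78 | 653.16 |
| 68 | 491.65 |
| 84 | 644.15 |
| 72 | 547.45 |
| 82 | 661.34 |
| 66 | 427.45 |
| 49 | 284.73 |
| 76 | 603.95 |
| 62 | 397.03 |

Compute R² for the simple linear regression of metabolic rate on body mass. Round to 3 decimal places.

n = 9, Σx = 637, Σy = 4710.91, Σxy = 344813.09, Σx² = 46049, Σy² = 2606512.1275
Sxx = Σx² − (Σx)²/n = 46049 − 45085.444444 = 963.555556
Sxy = Σxy − (Σx)(Σy)/n = 344813.09 − 333427.741111 = 11385.348889
Syy = Σy² − (Σy)²/n = 2606512.1275 − 2465852.558678 = 140659.568822
R² = Sxy²/(Sxx·Syy) = (11385.348889)²/(963.555556·140659.568822) = 0.956416

0.956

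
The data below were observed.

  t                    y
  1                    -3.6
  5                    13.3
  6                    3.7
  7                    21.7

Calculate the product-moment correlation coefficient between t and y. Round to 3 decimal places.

0.806

n = 4, Σx = 19, Σy = 35.1, Σxy = 237, Σx² = 111, Σy² = 674.43
Sxx = Σx² − (Σx)²/n = 111 − 90.25 = 20.75
Sxy = Σxy − (Σx)(Σy)/n = 237 − 166.725 = 70.275
Syy = Σy² − (Σy)²/n = 674.43 − 308.0025 = 366.4275
r = Sxy/√(Sxx·Syy) = 70.275/√(7603.370625) = 70.275/87.197309 = 0.805931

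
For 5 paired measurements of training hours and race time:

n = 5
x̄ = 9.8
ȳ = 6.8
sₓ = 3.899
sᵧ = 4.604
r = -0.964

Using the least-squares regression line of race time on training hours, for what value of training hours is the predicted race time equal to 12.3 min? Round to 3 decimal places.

b = r · sᵧ/sₓ = -0.964 · 4.604/3.899 = -1.138306
a = ȳ − b·x̄ = 6.8 − (-1.138306)·9.8 = 17.955401
Set a + b·x = 12.3: x = (12.3 − 17.955401) / (-1.138306) = 4.968260

4.968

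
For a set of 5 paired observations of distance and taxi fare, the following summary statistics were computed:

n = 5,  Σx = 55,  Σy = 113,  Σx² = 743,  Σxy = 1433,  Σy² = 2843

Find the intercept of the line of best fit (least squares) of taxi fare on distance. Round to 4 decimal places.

7.4551

Sxx = Σx² − (Σx)²/n = 743 − 605 = 138
Sxy = Σxy − (Σx)(Σy)/n = 1433 − 1243 = 190
b = Sxy/Sxx = 190/138 = 1.376812
a = ȳ − b·x̄ = 22.6 − 1.376812·11 = 7.455072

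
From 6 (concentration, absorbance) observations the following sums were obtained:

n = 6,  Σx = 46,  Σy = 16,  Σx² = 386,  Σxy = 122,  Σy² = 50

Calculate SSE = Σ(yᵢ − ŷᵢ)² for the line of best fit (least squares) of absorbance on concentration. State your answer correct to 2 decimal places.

Sxx = Σx² − (Σx)²/n = 386 − 352.666667 = 33.333333
Sxy = Σxy − (Σx)(Σy)/n = 122 − 122.666667 = -0.666667
Syy = Σy² − (Σy)²/n = 50 − 42.666667 = 7.333333
b = Sxy/Sxx = -0.666667/33.333333 = -0.02
SSE = Syy − b·Sxy = 7.333333 − (-0.02)·(-0.666667) = 7.32

7.32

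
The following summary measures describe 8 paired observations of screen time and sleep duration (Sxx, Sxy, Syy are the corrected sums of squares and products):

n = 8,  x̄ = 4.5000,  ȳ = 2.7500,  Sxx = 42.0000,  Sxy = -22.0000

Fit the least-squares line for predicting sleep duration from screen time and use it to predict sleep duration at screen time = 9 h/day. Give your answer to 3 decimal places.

0.393

b = Sxy/Sxx = -22/42 = -0.523810
a = ȳ − b·x̄ = 2.75 − (-0.523810)·4.5 = 5.107143
ŷ(9) = a + b·9 = 5.107143 + (-0.523810)·9 = 0.392857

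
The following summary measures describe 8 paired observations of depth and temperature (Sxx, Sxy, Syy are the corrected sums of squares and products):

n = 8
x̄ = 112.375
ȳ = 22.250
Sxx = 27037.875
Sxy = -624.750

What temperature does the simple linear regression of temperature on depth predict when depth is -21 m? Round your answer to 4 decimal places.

b = Sxy/Sxx = -624.75/27037.875 = -0.023106
a = ȳ − b·x̄ = 22.25 − (-0.023106)·112.375 = 24.846590
ŷ(-21) = a + b·-21 = 24.846590 + (-0.023106)·(-21) = 25.331826

25.3318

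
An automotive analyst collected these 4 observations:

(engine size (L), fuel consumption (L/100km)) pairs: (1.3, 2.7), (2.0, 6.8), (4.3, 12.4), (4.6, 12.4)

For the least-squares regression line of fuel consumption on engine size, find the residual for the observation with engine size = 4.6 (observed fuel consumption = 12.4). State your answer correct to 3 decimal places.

-0.532

n = 4, Σx = 12.2, Σy = 34.3, Σxy = 127.47, Σx² = 45.34
Sxx = Σx² − (Σx)²/n = 45.34 − 37.21 = 8.13
Sxy = Σxy − (Σx)(Σy)/n = 127.47 − 104.615 = 22.855
b = Sxy/Sxx = 22.855/8.13 = 2.811193
a = ȳ − b·x̄ = 8.575 − 2.811193·3.05 = 0.000861
ŷ(4.6) = 0.000861 + 2.811193·4.6 = 12.932349
residual = y − ŷ = 12.4 − 12.932349 = -0.532349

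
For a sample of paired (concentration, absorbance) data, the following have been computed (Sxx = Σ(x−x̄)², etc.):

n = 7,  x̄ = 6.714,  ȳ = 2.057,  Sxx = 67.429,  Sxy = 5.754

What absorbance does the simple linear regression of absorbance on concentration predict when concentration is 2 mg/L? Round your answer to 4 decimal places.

1.6547

b = Sxy/Sxx = 5.754/67.429 = 0.085334
a = ȳ − b·x̄ = 2.057 − 0.085334·6.714 = 1.484066
ŷ(2) = a + b·2 = 1.484066 + 0.085334·2 = 1.654735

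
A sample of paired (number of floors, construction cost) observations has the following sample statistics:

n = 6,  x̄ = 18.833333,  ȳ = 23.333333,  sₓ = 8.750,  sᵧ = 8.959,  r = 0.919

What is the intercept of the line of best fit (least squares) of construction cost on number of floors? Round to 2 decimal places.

b = r · sᵧ/sₓ = 0.919 · 8.959/8.75 = 0.940951
a = ȳ − b·x̄ = 23.333333 − 0.940951·18.833333 = 5.612090

5.61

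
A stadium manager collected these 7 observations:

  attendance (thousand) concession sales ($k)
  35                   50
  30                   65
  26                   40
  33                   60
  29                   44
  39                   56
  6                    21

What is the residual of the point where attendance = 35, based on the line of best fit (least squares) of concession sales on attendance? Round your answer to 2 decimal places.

n = 7, Σx = 198, Σy = 336, Σxy = 10306, Σx² = 6288
Sxx = Σx² − (Σx)²/n = 6288 − 5600.571429 = 687.428571
Sxy = Σxy − (Σx)(Σy)/n = 10306 − 9504 = 802
b = Sxy/Sxx = 802/687.428571 = 1.166667
a = ȳ − b·x̄ = 48 − 1.166667·28.285714 = 15
ŷ(35) = 15 + 1.166667·35 = 55.833333
residual = y − ŷ = 50 − 55.833333 = -5.833333

-5.83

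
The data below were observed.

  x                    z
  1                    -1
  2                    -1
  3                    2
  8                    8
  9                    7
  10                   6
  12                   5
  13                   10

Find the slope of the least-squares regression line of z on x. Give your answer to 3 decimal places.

n = 8, Σx = 58, Σy = 36, Σxy = 380, Σx² = 572
Sxx = Σx² − (Σx)²/n = 572 − 420.5 = 151.5
Sxy = Σxy − (Σx)(Σy)/n = 380 − 261 = 119
b = Sxy/Sxx = 119/151.5 = 0.785479

0.785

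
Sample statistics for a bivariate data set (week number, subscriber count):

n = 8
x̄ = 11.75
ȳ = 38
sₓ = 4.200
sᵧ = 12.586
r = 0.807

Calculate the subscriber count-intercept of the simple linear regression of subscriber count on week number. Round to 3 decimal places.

b = r · sᵧ/sₓ = 0.807 · 12.586/4.2 = 2.41831
a = ȳ − b·x̄ = 38 − 2.41831·11.75 = 9.584858

9.585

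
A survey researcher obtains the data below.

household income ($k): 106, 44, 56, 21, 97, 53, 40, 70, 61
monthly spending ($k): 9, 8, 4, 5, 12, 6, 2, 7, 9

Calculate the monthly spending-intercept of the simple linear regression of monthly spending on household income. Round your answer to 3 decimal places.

n = 9, Σx = 548, Σy = 62, Σxy = 4236, Σx² = 39188
Sxx = Σx² − (Σx)²/n = 39188 − 33367.111111 = 5820.888889
Sxy = Σxy − (Σx)(Σy)/n = 4236 − 3775.111111 = 460.888889
b = Sxy/Sxx = 460.888889/5820.888889 = 0.079178
a = ȳ − b·x̄ = 6.888889 − 0.079178·60.888889 = 2.067802

2.068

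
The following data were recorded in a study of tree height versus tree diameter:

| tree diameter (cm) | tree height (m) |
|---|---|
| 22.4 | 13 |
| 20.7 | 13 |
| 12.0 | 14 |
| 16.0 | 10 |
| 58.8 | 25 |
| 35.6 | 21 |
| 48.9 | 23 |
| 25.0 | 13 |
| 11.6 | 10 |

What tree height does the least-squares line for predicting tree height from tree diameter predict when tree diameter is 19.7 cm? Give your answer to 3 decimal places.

13.137

n = 9, Σx = 251, Σy = 142, Σxy = 4671.6, Σx² = 9205.82
Sxx = Σx² − (Σx)²/n = 9205.82 − 7000.111111 = 2205.708889
Sxy = Σxy − (Σx)(Σy)/n = 4671.6 − 3960.222222 = 711.377778
b = Sxy/Sxx = 711.377778/2205.708889 = 0.322517
a = ȳ − b·x̄ = 15.777778 − 0.322517·27.888889 = 6.783148
ŷ(19.7) = a + b·19.7 = 6.783148 + 0.322517·19.7 = 13.136725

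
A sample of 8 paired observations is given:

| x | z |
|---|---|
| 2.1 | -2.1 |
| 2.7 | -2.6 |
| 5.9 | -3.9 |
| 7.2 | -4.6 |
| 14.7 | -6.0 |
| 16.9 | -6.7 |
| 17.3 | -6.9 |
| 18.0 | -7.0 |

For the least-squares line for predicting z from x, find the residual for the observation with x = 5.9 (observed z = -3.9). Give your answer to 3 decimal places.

n = 8, Σx = 84.8, Σy = -39.8, Σxy = -514.36, Σx² = 1223.34
Sxx = Σx² − (Σx)²/n = 1223.34 − 898.88 = 324.46
Sxy = Σxy − (Σx)(Σy)/n = -514.36 − (-421.88) = -92.48
b = Sxy/Sxx = -92.48/324.46 = -0.285027
a = ȳ − b·x̄ = -4.975 − (-0.285027)·10.6 = -1.953709
ŷ(5.9) = -1.953709 + (-0.285027)·5.9 = -3.635371
residual = y − ŷ = -3.9 − (-3.635371) = -0.264629

-0.265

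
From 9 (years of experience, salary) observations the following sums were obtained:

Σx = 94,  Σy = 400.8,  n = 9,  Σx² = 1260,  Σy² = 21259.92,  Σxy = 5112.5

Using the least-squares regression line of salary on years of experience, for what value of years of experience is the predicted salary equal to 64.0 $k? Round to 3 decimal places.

Sxx = Σx² − (Σx)²/n = 1260 − 981.777778 = 278.222222
Sxy = Σxy − (Σx)(Σy)/n = 5112.5 − 4186.133333 = 926.366667
b = Sxy/Sxx = 926.366667/278.222222 = 3.329593
a = ȳ − b·x̄ = 44.533333 − 3.329593·10.444444 = 9.757588
Set a + b·x = 64.0: x = (64.0 − 9.757588) / 3.329593 = 16.291005

16.291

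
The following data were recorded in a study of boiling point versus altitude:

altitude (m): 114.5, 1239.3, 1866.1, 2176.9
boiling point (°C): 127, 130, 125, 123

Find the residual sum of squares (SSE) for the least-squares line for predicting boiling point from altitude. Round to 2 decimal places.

17.97

n = 4, Σx = 5396.8, Σy = 505, Σxy = 676671.7, Σx² = 9770197.56, Σy² = 63783
Sxx = Σx² − (Σx)²/n = 9770197.56 − 7281362.56 = 2488835
Sxy = Σxy − (Σx)(Σy)/n = 676671.7 − 681346 = -4674.3
Syy = Σy² − (Σy)²/n = 63783 − 63756.25 = 26.75
b = Sxy/Sxx = -4674.3/2488835 = -0.001878
SSE = Syy − b·Sxy = 26.75 − (-0.001878)·(-4674.3) = 17.971162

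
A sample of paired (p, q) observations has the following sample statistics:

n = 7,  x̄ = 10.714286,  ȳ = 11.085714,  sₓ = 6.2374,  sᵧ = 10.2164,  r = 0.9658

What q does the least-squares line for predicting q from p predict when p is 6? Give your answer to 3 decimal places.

b = r · sᵧ/sₓ = 0.9658 · 10.2164/6.2374 = 1.581909
a = ȳ − b·x̄ = 11.085714 − 1.581909·10.714286 = -5.863311
ŷ(6) = a + b·6 = -5.863311 + 1.581909·6 = 3.628143

3.628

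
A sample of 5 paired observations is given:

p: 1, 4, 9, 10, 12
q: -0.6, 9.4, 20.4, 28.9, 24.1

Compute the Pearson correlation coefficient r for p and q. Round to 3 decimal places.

0.953

n = 5, Σx = 36, Σy = 82.2, Σxy = 798.8, Σx² = 342, Σy² = 1920.9
Sxx = Σx² − (Σx)²/n = 342 − 259.2 = 82.8
Sxy = Σxy − (Σx)(Σy)/n = 798.8 − 591.84 = 206.96
Syy = Σy² − (Σy)²/n = 1920.9 − 1351.368 = 569.532
r = Sxy/√(Sxx·Syy) = 206.96/√(47157.2496) = 206.96/217.157200 = 0.953042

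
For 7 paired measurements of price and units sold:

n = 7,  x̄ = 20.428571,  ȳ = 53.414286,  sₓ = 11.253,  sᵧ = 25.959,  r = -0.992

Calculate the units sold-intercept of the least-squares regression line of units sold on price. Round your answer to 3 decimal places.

b = r · sᵧ/sₓ = -0.992 · 25.959/11.253 = -2.288397
a = ȳ − b·x̄ = 53.414286 − (-2.288397)·20.428571 = 100.162960

100.163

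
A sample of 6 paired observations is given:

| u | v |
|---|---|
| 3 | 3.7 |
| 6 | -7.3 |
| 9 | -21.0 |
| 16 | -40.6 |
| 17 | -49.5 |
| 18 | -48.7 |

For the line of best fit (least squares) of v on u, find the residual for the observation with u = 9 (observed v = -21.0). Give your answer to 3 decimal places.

-2.579

n = 6, Σx = 69, Σy = -163.4, Σxy = -2589.4, Σx² = 995
Sxx = Σx² − (Σx)²/n = 995 − 793.5 = 201.5
Sxy = Σxy − (Σx)(Σy)/n = -2589.4 − (-1879.1) = -710.3
b = Sxy/Sxx = -710.3/201.5 = -3.525062
a = ȳ − b·x̄ = -27.233333 − (-3.525062)·11.5 = 13.304880
ŷ(9) = 13.304880 + (-3.525062)·9 = -18.420678
residual = y − ŷ = -21.0 − (-18.420678) = -2.579322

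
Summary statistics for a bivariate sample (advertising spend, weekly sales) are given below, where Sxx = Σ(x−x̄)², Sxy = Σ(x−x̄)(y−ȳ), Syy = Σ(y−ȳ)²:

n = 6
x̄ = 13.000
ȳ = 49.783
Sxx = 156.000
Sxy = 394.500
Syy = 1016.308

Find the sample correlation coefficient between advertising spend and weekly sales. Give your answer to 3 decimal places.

0.991

r = Sxy/√(Sxx·Syy) = 394.5/√(158544.048) = 394.5/398.175901 = 0.990768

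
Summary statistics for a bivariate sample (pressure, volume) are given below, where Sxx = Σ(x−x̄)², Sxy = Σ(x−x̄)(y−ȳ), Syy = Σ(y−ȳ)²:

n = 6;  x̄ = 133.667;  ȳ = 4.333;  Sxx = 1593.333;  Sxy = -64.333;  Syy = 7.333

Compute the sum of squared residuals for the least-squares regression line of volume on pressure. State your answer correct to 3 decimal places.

b = Sxy/Sxx = -64.333/1593.333 = -0.040376
SSE = Syy − b·Sxy = 7.333 − (-0.040376)·(-64.333) = 4.735467

4.735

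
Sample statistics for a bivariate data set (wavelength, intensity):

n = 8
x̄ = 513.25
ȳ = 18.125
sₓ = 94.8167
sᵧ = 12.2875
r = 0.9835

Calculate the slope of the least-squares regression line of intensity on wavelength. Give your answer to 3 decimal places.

0.127

b = r · sᵧ/sₓ = 0.9835 · 12.2875/94.8167 = 0.127454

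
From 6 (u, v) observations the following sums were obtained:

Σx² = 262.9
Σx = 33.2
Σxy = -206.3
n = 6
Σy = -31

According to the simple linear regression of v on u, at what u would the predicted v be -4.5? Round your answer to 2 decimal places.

Sxx = Σx² − (Σx)²/n = 262.9 − 183.706667 = 79.193333
Sxy = Σxy − (Σx)(Σy)/n = -206.3 − (-171.533333) = -34.766667
b = Sxy/Sxx = -34.766667/79.193333 = -0.439010
a = ȳ − b·x̄ = -5.166667 − (-0.439010)·5.533333 = -2.737478
Set a + b·x = -4.5: x = (-4.5 − (-2.737478)) / (-0.439010) = 4.014765

4.01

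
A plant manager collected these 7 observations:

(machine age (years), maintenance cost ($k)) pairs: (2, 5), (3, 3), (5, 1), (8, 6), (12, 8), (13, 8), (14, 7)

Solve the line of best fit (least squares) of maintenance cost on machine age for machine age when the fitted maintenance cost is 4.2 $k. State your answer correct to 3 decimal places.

n = 7, Σx = 57, Σy = 38, Σxy = 370, Σx² = 611
Sxx = Σx² − (Σx)²/n = 611 − 464.142857 = 146.857143
Sxy = Σxy − (Σx)(Σy)/n = 370 − 309.428571 = 60.571429
b = Sxy/Sxx = 60.571429/146.857143 = 0.412451
a = ȳ − b·x̄ = 5.428571 − 0.412451·8.142857 = 2.070039
Set a + b·x = 4.2: x = (4.2 − 2.070039) / 0.412451 = 5.164151

5.164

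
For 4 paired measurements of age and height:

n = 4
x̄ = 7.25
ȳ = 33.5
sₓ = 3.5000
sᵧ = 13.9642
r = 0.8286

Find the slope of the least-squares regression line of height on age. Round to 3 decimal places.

b = r · sᵧ/sₓ = 0.8286 · 13.9642/3.5 = 3.305925

3.306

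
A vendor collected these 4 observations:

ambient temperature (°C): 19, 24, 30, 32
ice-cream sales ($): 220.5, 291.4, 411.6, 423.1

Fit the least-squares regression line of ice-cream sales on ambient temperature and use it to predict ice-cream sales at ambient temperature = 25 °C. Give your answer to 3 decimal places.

n = 4, Σx = 105, Σy = 1346.6, Σxy = 37070.3, Σx² = 2861
Sxx = Σx² − (Σx)²/n = 2861 − 2756.25 = 104.75
Sxy = Σxy − (Σx)(Σy)/n = 37070.3 − 35348.25 = 1722.05
b = Sxy/Sxx = 1722.05/104.75 = 16.439618
a = ȳ − b·x̄ = 336.65 − 16.439618·26.25 = -94.889976
ŷ(25) = a + b·25 = -94.889976 + 16.439618·25 = 316.100477

316.100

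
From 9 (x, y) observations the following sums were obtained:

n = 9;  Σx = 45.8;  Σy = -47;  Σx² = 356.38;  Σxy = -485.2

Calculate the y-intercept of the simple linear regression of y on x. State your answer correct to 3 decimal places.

Sxx = Σx² − (Σx)²/n = 356.38 − 233.071111 = 123.308889
Sxy = Σxy − (Σx)(Σy)/n = -485.2 − (-239.177778) = -246.022222
b = Sxy/Sxx = -246.022222/123.308889 = -1.995170
a = ȳ − b·x̄ = -5.222222 − (-1.995170)·5.088889 = 4.930977

4.931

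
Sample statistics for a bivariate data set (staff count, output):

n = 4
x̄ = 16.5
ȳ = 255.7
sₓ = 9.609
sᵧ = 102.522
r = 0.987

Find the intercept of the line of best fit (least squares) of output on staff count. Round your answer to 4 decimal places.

81.9439

b = r · sᵧ/sₓ = 0.987 · 102.522/9.609 = 10.530671
a = ȳ − b·x̄ = 255.7 − 10.530671·16.5 = 81.943935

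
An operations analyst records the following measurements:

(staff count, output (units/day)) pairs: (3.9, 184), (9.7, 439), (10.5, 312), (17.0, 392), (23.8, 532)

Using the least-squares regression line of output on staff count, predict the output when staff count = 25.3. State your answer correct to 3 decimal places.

554.421

n = 5, Σx = 64.9, Σy = 1859, Σxy = 27577.5, Σx² = 1074.99
Sxx = Σx² − (Σx)²/n = 1074.99 − 842.402 = 232.588
Sxy = Σxy − (Σx)(Σy)/n = 27577.5 − 24129.82 = 3447.68
b = Sxy/Sxx = 3447.68/232.588 = 14.823121
a = ȳ − b·x̄ = 371.8 − 14.823121·12.98 = 179.395893
ŷ(25.3) = a + b·25.3 = 179.395893 + 14.823121·25.3 = 554.420847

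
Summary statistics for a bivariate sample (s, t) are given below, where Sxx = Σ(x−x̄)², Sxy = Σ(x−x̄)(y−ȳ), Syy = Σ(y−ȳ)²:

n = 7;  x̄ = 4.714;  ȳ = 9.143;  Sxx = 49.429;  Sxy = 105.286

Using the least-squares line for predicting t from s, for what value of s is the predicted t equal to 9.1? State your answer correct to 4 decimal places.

4.6938

b = Sxy/Sxx = 105.286/49.429 = 2.130045
a = ȳ − b·x̄ = 9.143 − 2.130045·4.714 = -0.898033
Set a + b·x = 9.1: x = (9.1 − (-0.898033)) / 2.130045 = 4.693813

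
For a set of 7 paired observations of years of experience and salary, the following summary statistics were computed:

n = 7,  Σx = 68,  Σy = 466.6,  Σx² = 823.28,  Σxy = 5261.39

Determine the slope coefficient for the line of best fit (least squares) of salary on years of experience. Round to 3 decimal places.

4.479

Sxx = Σx² − (Σx)²/n = 823.28 − 660.571429 = 162.708571
Sxy = Σxy − (Σx)(Σy)/n = 5261.39 − 4532.685714 = 728.704286
b = Sxy/Sxx = 728.704286/162.708571 = 4.478586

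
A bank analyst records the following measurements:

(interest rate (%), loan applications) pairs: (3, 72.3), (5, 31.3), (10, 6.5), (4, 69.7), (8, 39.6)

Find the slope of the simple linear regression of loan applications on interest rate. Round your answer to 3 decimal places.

-8.306

n = 5, Σx = 30, Σy = 219.4, Σxy = 1034, Σx² = 214
Sxx = Σx² − (Σx)²/n = 214 − 180 = 34
Sxy = Σxy − (Σx)(Σy)/n = 1034 − 1316.4 = -282.4
b = Sxy/Sxx = -282.4/34 = -8.305882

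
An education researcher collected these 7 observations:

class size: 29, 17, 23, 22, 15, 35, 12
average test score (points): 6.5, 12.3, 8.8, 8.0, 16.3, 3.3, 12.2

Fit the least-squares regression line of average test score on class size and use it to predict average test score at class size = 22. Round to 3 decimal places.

9.559

n = 7, Σx = 153, Σy = 67.4, Σxy = 1282.4, Σx² = 3737
Sxx = Σx² − (Σx)²/n = 3737 − 3344.142857 = 392.857143
Sxy = Σxy − (Σx)(Σy)/n = 1282.4 − 1473.171429 = -190.771429
b = Sxy/Sxx = -190.771429/392.857143 = -0.4856
a = ȳ − b·x̄ = 9.628571 − (-0.4856)·21.857143 = 20.2424
ŷ(22) = a + b·22 = 20.2424 + (-0.4856)·22 = 9.5592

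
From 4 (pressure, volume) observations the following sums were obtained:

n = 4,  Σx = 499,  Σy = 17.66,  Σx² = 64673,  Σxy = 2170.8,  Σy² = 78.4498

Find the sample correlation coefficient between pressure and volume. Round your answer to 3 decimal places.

-0.946

Sxx = Σx² − (Σx)²/n = 64673 − 62250.25 = 2422.75
Sxy = Σxy − (Σx)(Σy)/n = 2170.8 − 2203.085 = -32.285
Syy = Σy² − (Σy)²/n = 78.4498 − 77.9689 = 0.4809
r = Sxy/√(Sxx·Syy) = -32.285/√(1165.100475) = -32.285/34.133568 = -0.945843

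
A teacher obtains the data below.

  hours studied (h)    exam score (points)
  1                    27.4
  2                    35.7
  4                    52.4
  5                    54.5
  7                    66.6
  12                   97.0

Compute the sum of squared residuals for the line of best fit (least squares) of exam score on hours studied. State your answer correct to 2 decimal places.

22.99

n = 6, Σx = 31, Σy = 333.6, Σxy = 2211.1, Σx² = 239, Σy² = 21585.82
Sxx = Σx² − (Σx)²/n = 239 − 160.166667 = 78.833333
Sxy = Σxy − (Σx)(Σy)/n = 2211.1 − 1723.6 = 487.5
Syy = Σy² − (Σy)²/n = 21585.82 − 18548.16 = 3037.66
b = Sxy/Sxx = 487.5/78.833333 = 6.183932
SSE = Syy − b·Sxy = 3037.66 − 6.183932·487.5 = 22.992981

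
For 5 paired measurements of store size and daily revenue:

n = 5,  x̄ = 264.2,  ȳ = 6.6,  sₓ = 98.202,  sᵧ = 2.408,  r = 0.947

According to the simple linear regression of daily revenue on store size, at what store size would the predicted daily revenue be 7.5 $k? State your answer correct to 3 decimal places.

302.958

b = r · sᵧ/sₓ = 0.947 · 2.408/98.202 = 0.023221
a = ȳ − b·x̄ = 6.6 − 0.023221·264.2 = 0.464938
Set a + b·x = 7.5: x = (7.5 − 0.464938) / 0.023221 = 302.957556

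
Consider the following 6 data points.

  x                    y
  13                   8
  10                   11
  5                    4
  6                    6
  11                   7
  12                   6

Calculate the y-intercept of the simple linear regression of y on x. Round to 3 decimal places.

n = 6, Σx = 57, Σy = 42, Σxy = 419, Σx² = 595
Sxx = Σx² − (Σx)²/n = 595 − 541.5 = 53.5
Sxy = Σxy − (Σx)(Σy)/n = 419 − 399 = 20
b = Sxy/Sxx = 20/53.5 = 0.373832
a = ȳ − b·x̄ = 7 − 0.373832·9.5 = 3.448598

3.449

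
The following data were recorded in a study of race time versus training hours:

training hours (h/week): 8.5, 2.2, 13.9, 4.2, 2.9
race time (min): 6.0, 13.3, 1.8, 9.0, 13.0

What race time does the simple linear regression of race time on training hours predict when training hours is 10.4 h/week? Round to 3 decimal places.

4.683

n = 5, Σx = 31.7, Σy = 43.1, Σxy = 180.78, Σx² = 296.35
Sxx = Σx² − (Σx)²/n = 296.35 − 200.978 = 95.372
Sxy = Σxy − (Σx)(Σy)/n = 180.78 − 273.254 = -92.474
b = Sxy/Sxx = -92.474/95.372 = -0.969614
a = ȳ − b·x̄ = 8.62 − (-0.969614)·6.34 = 14.767351
ŷ(10.4) = a + b·10.4 = 14.767351 + (-0.969614)·10.4 = 4.683368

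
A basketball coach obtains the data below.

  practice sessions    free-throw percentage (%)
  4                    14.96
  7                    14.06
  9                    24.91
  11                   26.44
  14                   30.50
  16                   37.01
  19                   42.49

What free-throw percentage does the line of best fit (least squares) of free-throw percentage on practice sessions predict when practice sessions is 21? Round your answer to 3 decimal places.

45.915

n = 7, Σx = 80, Σy = 190.37, Σxy = 2499.76, Σx² = 1080
Sxx = Σx² − (Σx)²/n = 1080 − 914.285714 = 165.714286
Sxy = Σxy − (Σx)(Σy)/n = 2499.76 − 2175.657143 = 324.102857
b = Sxy/Sxx = 324.102857/165.714286 = 1.955793
a = ȳ − b·x̄ = 27.195714 − 1.955793·11.428571 = 4.843793
ŷ(21) = a + b·21 = 4.843793 + 1.955793·21 = 45.915448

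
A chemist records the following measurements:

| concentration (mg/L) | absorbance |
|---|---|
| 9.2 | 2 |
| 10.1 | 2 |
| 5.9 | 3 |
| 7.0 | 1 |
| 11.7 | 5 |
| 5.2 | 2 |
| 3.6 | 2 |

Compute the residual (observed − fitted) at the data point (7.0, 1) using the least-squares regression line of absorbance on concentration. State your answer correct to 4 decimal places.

-1.3093

n = 7, Σx = 52.7, Σy = 17, Σxy = 139.4, Σx² = 447.35
Sxx = Σx² − (Σx)²/n = 447.35 − 396.755714 = 50.594286
Sxy = Σxy − (Σx)(Σy)/n = 139.4 − 127.985714 = 11.414286
b = Sxy/Sxx = 11.414286/50.594286 = 0.225604
a = ȳ − b·x̄ = 2.428571 − 0.225604·7.528571 = 0.730094
ŷ(7.0) = 0.730094 + 0.225604·7 = 2.309323
residual = y − ŷ = 1 − 2.309323 = -1.309323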